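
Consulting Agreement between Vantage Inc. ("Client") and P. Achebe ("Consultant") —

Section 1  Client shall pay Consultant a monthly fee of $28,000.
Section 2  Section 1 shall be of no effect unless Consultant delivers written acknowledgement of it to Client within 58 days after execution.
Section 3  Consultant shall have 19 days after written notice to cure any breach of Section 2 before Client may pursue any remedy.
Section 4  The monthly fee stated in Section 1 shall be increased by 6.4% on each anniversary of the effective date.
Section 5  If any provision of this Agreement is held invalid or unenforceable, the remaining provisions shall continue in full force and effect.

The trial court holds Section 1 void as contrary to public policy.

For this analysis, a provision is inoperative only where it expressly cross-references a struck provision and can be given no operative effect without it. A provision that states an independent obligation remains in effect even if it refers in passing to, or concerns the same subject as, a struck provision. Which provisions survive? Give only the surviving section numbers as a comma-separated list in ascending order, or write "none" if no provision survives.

Section 1 is struck. The only function of Section 2 is the acknowledgement condition for Section 1, so it cannot stand once Section 1 is removed. Section 4 operates only by reference to Section 1, so it falls with Section 1. Section 3 has no operative effect of its own apart from Section 2 and is therefore inoperative. Under the severability clause in Section 5, the remaining provisions continue in force. Only Section 5 remains in effect.

5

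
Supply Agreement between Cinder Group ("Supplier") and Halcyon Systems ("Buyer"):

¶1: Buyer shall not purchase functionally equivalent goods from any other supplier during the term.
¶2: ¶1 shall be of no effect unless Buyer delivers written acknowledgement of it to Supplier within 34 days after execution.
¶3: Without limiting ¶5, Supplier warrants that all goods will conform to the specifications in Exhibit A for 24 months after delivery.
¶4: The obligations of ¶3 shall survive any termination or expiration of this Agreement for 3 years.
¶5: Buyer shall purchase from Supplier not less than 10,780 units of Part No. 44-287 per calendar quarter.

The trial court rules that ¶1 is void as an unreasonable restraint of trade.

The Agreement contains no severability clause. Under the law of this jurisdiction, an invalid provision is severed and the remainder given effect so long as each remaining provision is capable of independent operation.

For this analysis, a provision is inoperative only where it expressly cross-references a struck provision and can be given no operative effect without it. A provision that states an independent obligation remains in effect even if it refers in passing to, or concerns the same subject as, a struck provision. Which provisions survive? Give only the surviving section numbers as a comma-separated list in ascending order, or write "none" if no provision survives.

¶1 is struck. ¶2 has no operative effect of its own apart from ¶1 and is therefore inoperative. Under the stated default rule, only provisions that cannot operate independently fall away; the rest are enforced. ¶3, ¶4, and ¶5 remain in effect.

3, 4, 5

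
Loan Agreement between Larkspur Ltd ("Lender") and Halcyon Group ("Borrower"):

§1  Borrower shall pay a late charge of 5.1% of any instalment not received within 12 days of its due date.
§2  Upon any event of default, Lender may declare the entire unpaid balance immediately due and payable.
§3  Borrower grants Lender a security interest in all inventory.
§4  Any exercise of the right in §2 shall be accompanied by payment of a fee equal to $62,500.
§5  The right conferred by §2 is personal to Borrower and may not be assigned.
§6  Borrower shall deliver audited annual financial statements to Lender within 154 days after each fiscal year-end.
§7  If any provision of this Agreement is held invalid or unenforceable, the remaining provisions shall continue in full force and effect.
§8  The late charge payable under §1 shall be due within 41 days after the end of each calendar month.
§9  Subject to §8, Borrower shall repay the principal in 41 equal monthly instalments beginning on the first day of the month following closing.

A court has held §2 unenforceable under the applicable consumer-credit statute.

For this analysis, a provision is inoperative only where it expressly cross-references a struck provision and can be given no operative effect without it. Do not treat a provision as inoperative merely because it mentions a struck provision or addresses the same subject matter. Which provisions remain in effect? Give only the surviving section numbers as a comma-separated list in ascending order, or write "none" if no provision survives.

§2 is struck. §4 merely fixes the exercise fee for §2; with §2 gone it has nothing to operate on and falls away. §5 merely fixes the non-assignment of §2; with §2 gone it has nothing to operate on and falls away. Under the severability clause in §7, the remaining provisions continue in force. That leaves §1, §3, §6, §7, §8, and §9 in effect.

1, 3, 6, 7, 8, 9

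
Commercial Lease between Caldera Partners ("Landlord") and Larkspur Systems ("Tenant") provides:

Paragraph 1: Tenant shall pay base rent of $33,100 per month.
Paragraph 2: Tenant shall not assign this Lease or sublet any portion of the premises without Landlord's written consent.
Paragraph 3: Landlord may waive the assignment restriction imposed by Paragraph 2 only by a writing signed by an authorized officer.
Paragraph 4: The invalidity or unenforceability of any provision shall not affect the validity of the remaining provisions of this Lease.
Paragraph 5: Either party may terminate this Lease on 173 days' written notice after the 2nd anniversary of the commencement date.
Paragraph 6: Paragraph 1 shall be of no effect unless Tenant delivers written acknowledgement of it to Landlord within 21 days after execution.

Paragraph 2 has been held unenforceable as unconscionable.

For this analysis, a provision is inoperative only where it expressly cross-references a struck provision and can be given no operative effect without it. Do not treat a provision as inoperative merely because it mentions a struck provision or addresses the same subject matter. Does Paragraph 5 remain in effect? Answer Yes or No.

Yes

Paragraph 2 is struck. The only function of Paragraph 3 is the waiver condition for Paragraph 2, so it cannot stand once Paragraph 2 is removed. Under the severability clause in Paragraph 4, the remaining provisions continue in force. That leaves Paragraph 1, Paragraph 4, Paragraph 5, and Paragraph 6 in effect. Paragraph 5 is among the surviving provisions, so the answer is yes.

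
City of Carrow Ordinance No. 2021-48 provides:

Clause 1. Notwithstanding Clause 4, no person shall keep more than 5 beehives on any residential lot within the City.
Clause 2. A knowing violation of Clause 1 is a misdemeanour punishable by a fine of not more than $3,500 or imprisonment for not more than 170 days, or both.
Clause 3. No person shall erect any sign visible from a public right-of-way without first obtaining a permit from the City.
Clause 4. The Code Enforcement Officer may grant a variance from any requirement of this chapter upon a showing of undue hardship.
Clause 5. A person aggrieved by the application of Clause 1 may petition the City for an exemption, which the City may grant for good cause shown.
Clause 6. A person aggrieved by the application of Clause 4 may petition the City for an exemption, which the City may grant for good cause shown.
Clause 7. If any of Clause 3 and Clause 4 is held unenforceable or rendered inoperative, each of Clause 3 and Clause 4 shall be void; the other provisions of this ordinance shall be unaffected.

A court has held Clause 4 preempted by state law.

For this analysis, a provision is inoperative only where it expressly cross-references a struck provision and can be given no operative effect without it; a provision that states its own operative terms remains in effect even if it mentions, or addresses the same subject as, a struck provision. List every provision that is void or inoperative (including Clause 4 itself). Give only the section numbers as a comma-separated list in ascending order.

3, 4, 6

Clause 4 is struck. Clause 6 merely fixes the exemption procedure for Clause 4; with Clause 4 gone it has nothing to operate on and falls away. Although Clause 1 refers to Clause 4, its operative terms do not depend on Clause 4, so it remains in effect. Clause 7 declares Clause 3 and Clause 4 mutually dependent; since one of them has fallen, all of them are of no effect. That brings down Clause 3 as well. The remainder continues in force under Clause 7. The provisions still in force are Clause 1, Clause 2, Clause 5, and Clause 7.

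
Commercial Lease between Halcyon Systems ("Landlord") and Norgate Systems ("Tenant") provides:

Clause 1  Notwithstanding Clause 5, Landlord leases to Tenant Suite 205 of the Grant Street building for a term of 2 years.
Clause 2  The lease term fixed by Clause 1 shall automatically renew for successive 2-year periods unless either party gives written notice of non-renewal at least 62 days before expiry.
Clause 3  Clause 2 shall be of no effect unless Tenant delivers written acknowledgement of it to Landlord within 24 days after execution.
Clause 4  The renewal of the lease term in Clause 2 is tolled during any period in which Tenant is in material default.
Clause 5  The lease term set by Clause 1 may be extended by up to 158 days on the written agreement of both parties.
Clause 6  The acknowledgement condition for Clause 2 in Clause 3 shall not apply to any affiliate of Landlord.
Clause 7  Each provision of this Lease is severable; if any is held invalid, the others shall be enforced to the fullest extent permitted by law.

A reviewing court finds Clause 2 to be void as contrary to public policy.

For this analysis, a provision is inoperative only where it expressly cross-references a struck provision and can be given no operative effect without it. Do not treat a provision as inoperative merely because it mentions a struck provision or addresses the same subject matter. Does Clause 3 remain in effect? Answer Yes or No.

Clause 2 is struck. Clause 3 operates only by reference to Clause 2, so it falls with Clause 2. Clause 4 does nothing except set the tolling of the renewal of the lease term by reference to Clause 2; with Clause 2 gone it has no independent effect and is inoperative. Clause 6 has no operative effect of its own apart from Clause 3 and is therefore inoperative. Clause 7 is a severability clause and preserves every provision that can still be given independent effect. Clause 1, Clause 5, and Clause 7 remain in effect. Clause 3 is among the inoperative provisions, so the answer is no.

No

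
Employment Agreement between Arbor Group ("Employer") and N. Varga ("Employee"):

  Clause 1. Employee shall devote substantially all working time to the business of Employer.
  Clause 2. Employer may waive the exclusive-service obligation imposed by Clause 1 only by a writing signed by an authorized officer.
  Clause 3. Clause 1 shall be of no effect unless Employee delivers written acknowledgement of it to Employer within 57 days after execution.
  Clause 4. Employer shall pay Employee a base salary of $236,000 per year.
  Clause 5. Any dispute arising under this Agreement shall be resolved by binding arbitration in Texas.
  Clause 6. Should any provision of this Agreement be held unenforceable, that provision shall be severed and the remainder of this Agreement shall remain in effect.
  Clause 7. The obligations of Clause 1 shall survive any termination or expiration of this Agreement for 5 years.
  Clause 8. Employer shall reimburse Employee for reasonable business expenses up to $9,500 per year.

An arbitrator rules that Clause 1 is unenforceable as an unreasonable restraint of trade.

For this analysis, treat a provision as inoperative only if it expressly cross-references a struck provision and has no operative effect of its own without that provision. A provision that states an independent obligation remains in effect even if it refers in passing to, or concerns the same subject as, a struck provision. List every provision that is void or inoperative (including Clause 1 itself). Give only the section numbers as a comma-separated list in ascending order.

1, 2, 3, 7

Clause 1 is struck. Clause 2 merely fixes the waiver condition for Clause 1; with Clause 1 gone it has nothing to operate on and falls away. Clause 3 has no operative effect of its own apart from Clause 1 and is therefore inoperative. Clause 7 has no operative effect of its own apart from Clause 1 and is therefore inoperative. Clause 6 is a severability clause and preserves every provision that can still be given independent effect. That leaves Clause 4, Clause 5, Clause 6, and Clause 8 in effect.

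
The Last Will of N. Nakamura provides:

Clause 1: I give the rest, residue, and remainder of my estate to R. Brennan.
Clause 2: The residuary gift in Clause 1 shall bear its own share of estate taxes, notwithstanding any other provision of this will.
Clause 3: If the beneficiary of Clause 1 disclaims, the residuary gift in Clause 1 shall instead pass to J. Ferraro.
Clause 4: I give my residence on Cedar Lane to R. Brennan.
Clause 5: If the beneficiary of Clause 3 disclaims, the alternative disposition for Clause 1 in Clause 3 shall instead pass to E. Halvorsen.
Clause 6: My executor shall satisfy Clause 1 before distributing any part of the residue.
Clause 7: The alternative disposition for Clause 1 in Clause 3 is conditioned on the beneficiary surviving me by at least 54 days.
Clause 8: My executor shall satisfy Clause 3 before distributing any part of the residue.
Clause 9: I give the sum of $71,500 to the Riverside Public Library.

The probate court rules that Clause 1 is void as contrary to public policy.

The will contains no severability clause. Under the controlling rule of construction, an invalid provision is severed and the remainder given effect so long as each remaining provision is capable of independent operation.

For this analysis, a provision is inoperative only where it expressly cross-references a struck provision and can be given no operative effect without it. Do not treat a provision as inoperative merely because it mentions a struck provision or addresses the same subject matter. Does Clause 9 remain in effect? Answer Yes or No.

Yes

Clause 1 is struck. Clause 2 operates only by reference to Clause 1, so it falls with Clause 1. Clause 3 operates only by reference to Clause 1, so it falls with Clause 1. The only function of Clause 6 is the priority direction for Clause 1, so it cannot stand once Clause 1 is removed. The only function of Clause 5 is the alternative disposition for Clause 3, so it cannot stand once Clause 3 is removed. Clause 7 operates only by reference to Clause 3, so it falls with Clause 3. Clause 8 operates only by reference to Clause 3, so it falls with Clause 3. Under the stated default rule, only provisions that cannot operate independently fall away; the rest are enforced. Clause 4 and Clause 9 remain in effect. Clause 9 is among the surviving provisions, so the answer is yes.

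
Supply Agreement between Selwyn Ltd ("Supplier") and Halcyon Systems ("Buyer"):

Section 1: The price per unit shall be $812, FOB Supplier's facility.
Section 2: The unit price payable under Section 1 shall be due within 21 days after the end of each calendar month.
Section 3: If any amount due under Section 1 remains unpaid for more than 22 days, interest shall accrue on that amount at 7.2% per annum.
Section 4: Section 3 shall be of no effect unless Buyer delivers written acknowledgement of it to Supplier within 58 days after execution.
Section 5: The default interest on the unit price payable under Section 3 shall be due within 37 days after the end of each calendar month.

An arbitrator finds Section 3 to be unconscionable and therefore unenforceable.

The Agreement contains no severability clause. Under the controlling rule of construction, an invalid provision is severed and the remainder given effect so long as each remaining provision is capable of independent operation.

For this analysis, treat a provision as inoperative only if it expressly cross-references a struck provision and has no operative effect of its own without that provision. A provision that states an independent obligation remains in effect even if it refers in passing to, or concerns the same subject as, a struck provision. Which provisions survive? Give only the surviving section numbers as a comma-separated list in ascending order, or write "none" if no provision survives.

1, 2

Section 3 is struck. Section 4 operates only by reference to Section 3, so it falls with Section 3. Section 5 does nothing except set the payment deadline for the default interest on the unit price by reference to Section 3; with Section 3 gone it has no independent effect and is inoperative. Under the stated default rule, only provisions that cannot operate independently fall away; the rest are enforced. The provisions still in force are Section 1 and Section 2.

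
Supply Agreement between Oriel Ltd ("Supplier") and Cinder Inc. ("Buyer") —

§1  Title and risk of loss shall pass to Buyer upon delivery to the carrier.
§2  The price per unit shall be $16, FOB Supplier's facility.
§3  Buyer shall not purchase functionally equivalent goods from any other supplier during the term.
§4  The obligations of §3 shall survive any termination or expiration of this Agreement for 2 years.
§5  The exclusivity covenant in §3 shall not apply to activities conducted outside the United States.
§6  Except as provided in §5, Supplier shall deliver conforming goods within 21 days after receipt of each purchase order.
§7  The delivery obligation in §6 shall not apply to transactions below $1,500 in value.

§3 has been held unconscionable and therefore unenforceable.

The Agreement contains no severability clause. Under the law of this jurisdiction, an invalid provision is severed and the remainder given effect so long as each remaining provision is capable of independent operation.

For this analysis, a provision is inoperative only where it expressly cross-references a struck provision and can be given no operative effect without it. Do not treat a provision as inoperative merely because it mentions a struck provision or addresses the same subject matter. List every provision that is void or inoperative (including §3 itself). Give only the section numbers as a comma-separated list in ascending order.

§3 is struck. §4 operates only by reference to §3, so it falls with §3. §5 has no operative effect of its own apart from §3 and is therefore inoperative. Although §6 refers to §5, its operative terms do not depend on §5, so it remains in effect. With no severability clause, the stated default rule severs what cannot stand and enforces each remaining provision that can operate on its own. That leaves §1, §2, §6, and §7 in effect.

3, 4, 5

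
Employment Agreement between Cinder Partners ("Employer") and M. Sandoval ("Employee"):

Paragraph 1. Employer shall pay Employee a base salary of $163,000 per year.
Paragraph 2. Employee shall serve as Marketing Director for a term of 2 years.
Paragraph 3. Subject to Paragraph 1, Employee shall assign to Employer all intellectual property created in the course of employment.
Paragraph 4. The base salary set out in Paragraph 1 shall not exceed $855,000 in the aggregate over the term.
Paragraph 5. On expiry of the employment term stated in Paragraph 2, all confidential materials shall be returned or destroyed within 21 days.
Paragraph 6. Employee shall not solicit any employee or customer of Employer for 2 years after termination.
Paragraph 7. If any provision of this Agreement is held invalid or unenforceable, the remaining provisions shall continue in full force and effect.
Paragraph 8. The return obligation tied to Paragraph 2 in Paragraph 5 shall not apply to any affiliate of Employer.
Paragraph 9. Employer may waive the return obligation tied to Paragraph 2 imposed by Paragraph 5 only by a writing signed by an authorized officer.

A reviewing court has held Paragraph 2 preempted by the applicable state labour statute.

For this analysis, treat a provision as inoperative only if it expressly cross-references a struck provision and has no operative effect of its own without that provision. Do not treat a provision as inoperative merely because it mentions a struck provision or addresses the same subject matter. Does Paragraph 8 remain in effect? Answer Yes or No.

No

Paragraph 2 is struck. The only function of Paragraph 5 is the return obligation tied to Paragraph 2, so it cannot stand once Paragraph 2 is removed. Paragraph 8 has no operative effect of its own apart from Paragraph 5 and is therefore inoperative. Paragraph 9 has no operative effect of its own apart from Paragraph 5 and is therefore inoperative. Paragraph 7 is a severability clause and preserves every provision that can still be given independent effect. The provisions still in force are Paragraph 1, Paragraph 3, Paragraph 4, Paragraph 6, and Paragraph 7. Paragraph 8 is among the inoperative provisions, so the answer is no.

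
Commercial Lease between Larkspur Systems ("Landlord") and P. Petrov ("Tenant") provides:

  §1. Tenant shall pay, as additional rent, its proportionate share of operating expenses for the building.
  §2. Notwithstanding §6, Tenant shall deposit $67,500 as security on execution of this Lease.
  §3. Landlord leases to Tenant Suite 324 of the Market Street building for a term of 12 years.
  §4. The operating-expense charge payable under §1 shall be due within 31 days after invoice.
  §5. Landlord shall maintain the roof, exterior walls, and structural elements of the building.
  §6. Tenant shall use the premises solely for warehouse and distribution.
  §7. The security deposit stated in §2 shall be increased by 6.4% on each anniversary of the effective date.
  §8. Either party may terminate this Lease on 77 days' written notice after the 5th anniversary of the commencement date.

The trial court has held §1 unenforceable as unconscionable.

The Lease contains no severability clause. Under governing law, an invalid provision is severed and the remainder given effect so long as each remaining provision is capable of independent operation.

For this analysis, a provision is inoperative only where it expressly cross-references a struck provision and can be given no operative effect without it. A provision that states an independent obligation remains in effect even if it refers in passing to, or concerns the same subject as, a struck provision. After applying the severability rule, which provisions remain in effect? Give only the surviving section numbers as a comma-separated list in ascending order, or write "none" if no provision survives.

§1 is struck. §4 operates only by reference to §1, so it falls with §1. Under the stated default rule, only provisions that cannot operate independently fall away; the rest are enforced. The provisions still in force are §2, §3, §5, §6, §7, and §8.

2, 3, 5, 6, 7, 8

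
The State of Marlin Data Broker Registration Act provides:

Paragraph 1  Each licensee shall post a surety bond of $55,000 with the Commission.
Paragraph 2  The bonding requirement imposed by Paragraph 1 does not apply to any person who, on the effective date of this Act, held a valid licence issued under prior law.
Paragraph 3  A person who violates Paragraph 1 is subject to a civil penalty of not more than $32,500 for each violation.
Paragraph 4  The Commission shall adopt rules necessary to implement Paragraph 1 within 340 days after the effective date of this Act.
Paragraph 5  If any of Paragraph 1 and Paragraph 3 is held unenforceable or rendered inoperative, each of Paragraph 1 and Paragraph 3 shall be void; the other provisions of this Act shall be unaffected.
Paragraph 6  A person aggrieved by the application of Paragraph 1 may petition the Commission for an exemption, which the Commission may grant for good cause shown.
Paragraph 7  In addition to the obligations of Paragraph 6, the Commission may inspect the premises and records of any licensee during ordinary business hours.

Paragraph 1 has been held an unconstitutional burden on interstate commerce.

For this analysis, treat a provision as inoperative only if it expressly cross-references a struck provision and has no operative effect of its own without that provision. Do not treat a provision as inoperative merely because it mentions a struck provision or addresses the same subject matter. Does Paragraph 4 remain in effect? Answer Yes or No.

Paragraph 1 is struck. Paragraph 2 has no operative effect of its own apart from Paragraph 1 and is therefore inoperative. Paragraph 3 merely fixes the civil penalty for violating Paragraph 1; with Paragraph 1 gone it has nothing to operate on and falls away. Paragraph 4 has no operative effect of its own apart from Paragraph 1 and is therefore inoperative. The only function of Paragraph 6 is the exemption procedure for Paragraph 1, so it cannot stand once Paragraph 1 is removed. Although Paragraph 7 refers to Paragraph 6, its operative terms do not depend on Paragraph 6, so it remains in effect. Paragraph 5 declares Paragraph 1 and Paragraph 3 mutually dependent; since one of them has fallen, all of them are of no effect. The remainder continues in force under Paragraph 5. That leaves Paragraph 5 and Paragraph 7 in effect. Paragraph 4 is among the inoperative provisions, so the answer is no.

No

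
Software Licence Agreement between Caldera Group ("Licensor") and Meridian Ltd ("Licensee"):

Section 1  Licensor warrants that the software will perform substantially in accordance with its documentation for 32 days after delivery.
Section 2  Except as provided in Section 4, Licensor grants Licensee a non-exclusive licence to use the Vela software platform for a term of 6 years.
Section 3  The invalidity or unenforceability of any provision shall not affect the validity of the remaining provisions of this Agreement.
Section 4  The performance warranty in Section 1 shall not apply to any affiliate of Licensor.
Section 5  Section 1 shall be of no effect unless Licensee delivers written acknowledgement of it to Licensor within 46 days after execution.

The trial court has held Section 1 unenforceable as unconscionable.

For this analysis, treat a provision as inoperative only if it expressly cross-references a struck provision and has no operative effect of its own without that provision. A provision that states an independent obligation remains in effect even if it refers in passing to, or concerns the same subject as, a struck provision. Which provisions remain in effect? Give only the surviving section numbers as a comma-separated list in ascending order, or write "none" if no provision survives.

2, 3

Section 1 is struck. The whole of Section 4 is the carve-out from the performance warranty, defined by reference to Section 1, so Section 4 cannot stand once Section 1 is removed. Section 5 has no operative effect of its own apart from Section 1 and is therefore inoperative. Although Section 2 refers to Section 4, its operative terms do not depend on Section 4, so it remains in effect. Under the severability clause in Section 3, the remaining provisions continue in force. The provisions still in force are Section 2 and Section 3.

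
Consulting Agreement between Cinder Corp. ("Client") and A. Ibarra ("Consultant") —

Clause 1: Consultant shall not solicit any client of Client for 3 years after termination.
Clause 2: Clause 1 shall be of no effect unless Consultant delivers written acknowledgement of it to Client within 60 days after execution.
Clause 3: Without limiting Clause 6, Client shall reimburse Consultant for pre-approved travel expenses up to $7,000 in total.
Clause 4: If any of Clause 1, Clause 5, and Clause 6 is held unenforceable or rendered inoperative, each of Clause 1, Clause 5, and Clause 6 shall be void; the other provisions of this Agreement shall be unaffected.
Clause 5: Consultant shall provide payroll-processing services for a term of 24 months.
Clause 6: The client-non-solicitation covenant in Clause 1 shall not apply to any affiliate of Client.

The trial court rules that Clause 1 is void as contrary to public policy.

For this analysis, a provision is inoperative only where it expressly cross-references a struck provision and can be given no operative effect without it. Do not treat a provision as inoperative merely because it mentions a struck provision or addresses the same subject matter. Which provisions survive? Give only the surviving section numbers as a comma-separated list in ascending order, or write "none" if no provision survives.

3, 4

Clause 1 is struck. Clause 2 has no operative effect of its own apart from Clause 1 and is therefore inoperative. Clause 6 operates only by reference to Clause 1, so it falls with Clause 1. Although Clause 3 refers to Clause 6, its operative terms do not depend on Clause 6, so it remains in effect. Clause 4 declares Clause 1, Clause 5, and Clause 6 mutually dependent; since one of them has fallen, all of them are of no effect. That brings down Clause 5 as well. The remainder continues in force under Clause 4. Clause 3 and Clause 4 remain in effect.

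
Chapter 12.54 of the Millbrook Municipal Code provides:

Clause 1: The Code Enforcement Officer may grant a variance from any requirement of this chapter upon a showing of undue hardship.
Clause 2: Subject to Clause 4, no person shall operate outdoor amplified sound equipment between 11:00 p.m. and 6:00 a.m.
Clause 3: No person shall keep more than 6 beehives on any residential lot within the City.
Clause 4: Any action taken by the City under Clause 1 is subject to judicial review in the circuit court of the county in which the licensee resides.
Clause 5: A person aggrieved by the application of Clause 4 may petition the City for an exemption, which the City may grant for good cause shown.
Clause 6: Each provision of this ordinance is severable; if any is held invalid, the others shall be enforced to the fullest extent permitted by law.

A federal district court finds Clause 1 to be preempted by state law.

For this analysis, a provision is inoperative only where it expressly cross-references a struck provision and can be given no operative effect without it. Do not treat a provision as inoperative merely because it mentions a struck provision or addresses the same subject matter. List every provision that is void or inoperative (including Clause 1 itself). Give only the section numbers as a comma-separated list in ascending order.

Clause 1 is struck. Clause 4 has no operative effect of its own apart from Clause 1 and is therefore inoperative. Clause 5 merely fixes the exemption procedure for Clause 4; with Clause 4 gone it has nothing to operate on and falls away. Clause 2 mentions Clause 4 but its own obligation stands independently of Clause 4, so Clause 2 is not affected. Under the severability clause in Clause 6, the remaining provisions continue in force. That leaves Clause 2, Clause 3, and Clause 6 in effect.

1, 4, 5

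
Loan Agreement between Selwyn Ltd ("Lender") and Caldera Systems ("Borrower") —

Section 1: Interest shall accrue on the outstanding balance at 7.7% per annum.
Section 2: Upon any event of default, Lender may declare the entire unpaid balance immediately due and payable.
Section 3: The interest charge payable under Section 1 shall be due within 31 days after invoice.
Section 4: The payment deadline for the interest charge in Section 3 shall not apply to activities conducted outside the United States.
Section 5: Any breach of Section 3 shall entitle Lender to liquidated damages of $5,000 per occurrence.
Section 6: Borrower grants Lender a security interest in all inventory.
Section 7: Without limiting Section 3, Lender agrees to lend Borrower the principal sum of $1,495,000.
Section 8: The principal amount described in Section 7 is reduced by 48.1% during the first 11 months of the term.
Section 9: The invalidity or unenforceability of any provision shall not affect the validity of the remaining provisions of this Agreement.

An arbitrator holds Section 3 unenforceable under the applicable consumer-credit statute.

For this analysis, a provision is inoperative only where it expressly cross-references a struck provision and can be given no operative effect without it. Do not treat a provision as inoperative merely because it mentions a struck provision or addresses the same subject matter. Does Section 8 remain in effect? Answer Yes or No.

Section 3 is struck. Section 4 has no operative effect of its own apart from Section 3 and is therefore inoperative. Section 5 operates only by reference to Section 3, so it falls with Section 3. Section 7 mentions Section 3 but its own obligation stands independently of Section 3, so Section 7 is not affected. Under the severability clause in Section 9, the remaining provisions continue in force. That leaves Section 1, Section 2, Section 6, Section 7, Section 8, and Section 9 in effect. Section 8 is among the surviving provisions, so the answer is yes.

Yes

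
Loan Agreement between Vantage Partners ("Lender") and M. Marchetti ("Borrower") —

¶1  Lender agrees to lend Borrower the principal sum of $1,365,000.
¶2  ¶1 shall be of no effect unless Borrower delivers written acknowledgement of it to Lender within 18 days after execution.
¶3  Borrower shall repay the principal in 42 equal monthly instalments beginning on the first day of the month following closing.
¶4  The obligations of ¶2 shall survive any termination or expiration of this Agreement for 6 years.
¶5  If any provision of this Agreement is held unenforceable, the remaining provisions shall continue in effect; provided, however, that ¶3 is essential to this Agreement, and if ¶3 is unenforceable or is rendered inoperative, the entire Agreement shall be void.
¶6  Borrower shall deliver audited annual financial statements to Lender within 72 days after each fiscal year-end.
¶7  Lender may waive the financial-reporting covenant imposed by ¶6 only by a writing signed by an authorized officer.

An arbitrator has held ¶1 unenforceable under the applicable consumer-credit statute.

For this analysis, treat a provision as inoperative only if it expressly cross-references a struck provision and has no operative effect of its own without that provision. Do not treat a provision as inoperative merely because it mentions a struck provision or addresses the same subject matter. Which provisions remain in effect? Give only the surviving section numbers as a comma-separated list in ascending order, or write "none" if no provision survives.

¶1 is struck. ¶2 merely fixes the acknowledgement condition for ¶1; with ¶1 gone it has nothing to operate on and falls away. ¶4 operates only by reference to ¶2, so it falls with ¶2. ¶5 makes ¶3 an essential term, but ¶3 is unaffected, so the severability proviso in ¶5 preserves the remaining provisions. That leaves ¶3, ¶5, ¶6, and ¶7 in effect.

3, 5, 6, 7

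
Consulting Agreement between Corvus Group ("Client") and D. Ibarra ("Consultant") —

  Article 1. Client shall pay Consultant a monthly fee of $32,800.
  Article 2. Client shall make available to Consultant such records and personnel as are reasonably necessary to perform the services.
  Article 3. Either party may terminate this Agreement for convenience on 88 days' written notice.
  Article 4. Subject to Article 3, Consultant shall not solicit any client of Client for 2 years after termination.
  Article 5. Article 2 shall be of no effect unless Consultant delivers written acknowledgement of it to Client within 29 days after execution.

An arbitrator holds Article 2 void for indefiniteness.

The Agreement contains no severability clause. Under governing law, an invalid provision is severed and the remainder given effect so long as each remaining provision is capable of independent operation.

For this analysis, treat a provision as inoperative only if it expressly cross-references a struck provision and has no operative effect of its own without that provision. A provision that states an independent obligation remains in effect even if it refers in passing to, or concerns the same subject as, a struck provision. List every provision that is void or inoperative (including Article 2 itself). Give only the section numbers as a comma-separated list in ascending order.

2, 5

Article 2 is struck. Article 5 merely fixes the acknowledgement condition for Article 2; with Article 2 gone it has nothing to operate on and falls away. Under the stated default rule, only provisions that cannot operate independently fall away; the rest are enforced. That leaves Article 1, Article 3, and Article 4 in effect.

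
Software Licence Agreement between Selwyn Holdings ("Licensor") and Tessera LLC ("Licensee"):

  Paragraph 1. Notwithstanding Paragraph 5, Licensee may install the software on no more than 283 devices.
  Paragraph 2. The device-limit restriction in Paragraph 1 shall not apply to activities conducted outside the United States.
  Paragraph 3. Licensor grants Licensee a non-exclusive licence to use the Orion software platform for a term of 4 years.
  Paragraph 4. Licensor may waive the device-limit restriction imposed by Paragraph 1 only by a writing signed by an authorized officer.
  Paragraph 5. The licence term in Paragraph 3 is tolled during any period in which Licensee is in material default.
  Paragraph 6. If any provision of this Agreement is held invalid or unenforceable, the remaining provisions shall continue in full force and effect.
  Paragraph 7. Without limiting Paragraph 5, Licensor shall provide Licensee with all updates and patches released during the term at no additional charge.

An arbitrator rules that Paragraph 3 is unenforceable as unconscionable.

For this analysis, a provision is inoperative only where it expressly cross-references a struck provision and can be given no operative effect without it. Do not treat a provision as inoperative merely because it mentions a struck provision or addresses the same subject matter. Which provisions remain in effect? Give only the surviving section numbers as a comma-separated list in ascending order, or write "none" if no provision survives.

Paragraph 3 is struck. Paragraph 5 has no operative effect of its own apart from Paragraph 3 and is therefore inoperative. Paragraph 7 mentions Paragraph 5 but its own obligation stands independently of Paragraph 5, so Paragraph 7 is not affected. Paragraph 1 mentions Paragraph 5 but its own obligation stands independently of Paragraph 5, so Paragraph 1 is not affected. Under the severability clause in Paragraph 6, the remaining provisions continue in force. Paragraph 1, Paragraph 2, Paragraph 4, Paragraph 6, and Paragraph 7 remain in effect.

1, 2, 4, 6, 7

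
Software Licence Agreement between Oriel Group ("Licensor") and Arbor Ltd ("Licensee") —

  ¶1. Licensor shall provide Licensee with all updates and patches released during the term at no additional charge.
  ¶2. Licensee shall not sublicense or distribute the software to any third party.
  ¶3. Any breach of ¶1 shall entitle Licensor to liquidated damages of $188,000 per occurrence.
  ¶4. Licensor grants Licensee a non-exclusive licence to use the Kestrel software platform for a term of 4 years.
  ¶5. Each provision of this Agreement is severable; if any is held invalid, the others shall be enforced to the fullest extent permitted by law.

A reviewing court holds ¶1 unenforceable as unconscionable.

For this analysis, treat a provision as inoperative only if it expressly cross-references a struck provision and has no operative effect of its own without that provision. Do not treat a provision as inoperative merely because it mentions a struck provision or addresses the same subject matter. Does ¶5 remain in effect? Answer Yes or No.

¶1 is struck. ¶3 operates only by reference to ¶1, so it falls with ¶1. ¶5 is a severability clause and preserves every provision that can still be given independent effect. That leaves ¶2, ¶4, and ¶5 in effect. ¶5 is among the surviving provisions, so the answer is yes.

Yes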